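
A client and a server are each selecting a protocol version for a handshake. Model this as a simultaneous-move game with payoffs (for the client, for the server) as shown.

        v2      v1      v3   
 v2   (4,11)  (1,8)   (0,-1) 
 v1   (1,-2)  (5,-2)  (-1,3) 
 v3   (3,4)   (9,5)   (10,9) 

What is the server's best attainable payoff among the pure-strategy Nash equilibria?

11

Both v2 is a pure NE (the client: 4 ≥ 3; the server: 11 ≥ 8). The server gets 11.
Both v3 is a pure NE (the client: 10 ≥ 0; the server: 9 ≥ 5). The server gets 9.
Every other cell has a profitable deviation for at least one player. Highest of {11, 9} is 11.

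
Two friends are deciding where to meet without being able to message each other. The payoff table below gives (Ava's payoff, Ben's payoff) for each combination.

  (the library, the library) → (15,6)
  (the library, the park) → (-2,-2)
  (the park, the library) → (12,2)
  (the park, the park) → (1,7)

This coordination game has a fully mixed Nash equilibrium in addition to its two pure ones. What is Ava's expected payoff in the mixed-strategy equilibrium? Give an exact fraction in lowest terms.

13/2

Ben mixes with probability q on the library, chosen so Ava is indifferent: 15q + (-2)(1−q) = 12q + 1(1−q) gives q = 1/2.
Ava's expected payoff (from either row, since indifferent) is 15·1/2 + (-2)·1/2 = 13/2.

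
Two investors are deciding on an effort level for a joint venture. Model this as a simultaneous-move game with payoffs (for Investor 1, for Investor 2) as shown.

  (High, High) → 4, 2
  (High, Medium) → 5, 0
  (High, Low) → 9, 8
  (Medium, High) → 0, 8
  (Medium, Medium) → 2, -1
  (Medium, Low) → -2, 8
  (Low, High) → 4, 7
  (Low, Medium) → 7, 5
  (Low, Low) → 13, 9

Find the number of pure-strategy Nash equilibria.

1

Both Low: Investor 1 gets 13 (best alternative 9); Investor 2 gets 9 (best alternative 7). Neither deviates — NE.
Both High is not a NE: Investor 2 would switch to Low (8 > 2).
No other cell survives both best-response checks, so there is 1 pure NE.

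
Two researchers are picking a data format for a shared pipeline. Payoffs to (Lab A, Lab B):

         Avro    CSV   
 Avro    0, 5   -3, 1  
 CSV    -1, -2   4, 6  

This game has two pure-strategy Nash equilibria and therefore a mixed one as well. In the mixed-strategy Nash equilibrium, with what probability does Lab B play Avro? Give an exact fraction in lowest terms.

Lab B's mix q on Avro must make Lab A indifferent between Avro and CSV.
Lab A's payoff from Avro: 0q + (-3)(1−q). From CSV: (-1)q + 4(1−q).
Set equal: 1q = 7(1−q) → q = 7/8.

7/8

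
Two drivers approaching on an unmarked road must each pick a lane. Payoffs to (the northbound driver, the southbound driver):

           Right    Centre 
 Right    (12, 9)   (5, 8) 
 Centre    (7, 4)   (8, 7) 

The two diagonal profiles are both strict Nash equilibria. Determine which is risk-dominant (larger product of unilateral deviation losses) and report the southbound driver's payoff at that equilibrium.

At both Right: the northbound driver loses 12 − 7 = 5 by deviating; the southbound driver loses 9 − 8 = 1. Product = 5·1 = 5.
At both Centre: the northbound driver loses 8 − 5 = 3 by deviating; the southbound driver loses 7 − 4 = 3. Product = 3·3 = 9.
9 > 5, so both Centre is risk-dominant. The southbound driver's payoff there is 7.

7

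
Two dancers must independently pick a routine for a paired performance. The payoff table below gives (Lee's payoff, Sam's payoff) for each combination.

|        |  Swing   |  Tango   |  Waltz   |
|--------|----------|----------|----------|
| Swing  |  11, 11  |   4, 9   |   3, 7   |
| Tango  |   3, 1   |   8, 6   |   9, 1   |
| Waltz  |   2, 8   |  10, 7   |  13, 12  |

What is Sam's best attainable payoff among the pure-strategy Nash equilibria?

12

Both Swing is a pure NE (Lee: 11 ≥ 3; Sam: 11 ≥ 9). Sam gets 11.
Both Waltz is a pure NE (Lee: 13 ≥ 9; Sam: 12 ≥ 8). Sam gets 12.
Every other cell has a profitable deviation for at least one player. Highest of {11, 12} is 12.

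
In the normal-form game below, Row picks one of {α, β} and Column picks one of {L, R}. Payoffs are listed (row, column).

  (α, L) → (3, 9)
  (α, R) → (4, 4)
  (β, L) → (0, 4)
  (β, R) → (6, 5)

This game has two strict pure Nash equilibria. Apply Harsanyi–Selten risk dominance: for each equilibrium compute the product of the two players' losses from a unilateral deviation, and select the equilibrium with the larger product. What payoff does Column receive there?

9

At (α, L): Row loses 3 − 0 = 3 by deviating; Column loses 9 − 4 = 5. Product = 3·5 = 15.
At (β, R): Row loses 6 − 4 = 2 by deviating; Column loses 5 − 4 = 1. Product = 2·1 = 2.
15 > 2, so (α, L) is risk-dominant. Column's payoff there is 9.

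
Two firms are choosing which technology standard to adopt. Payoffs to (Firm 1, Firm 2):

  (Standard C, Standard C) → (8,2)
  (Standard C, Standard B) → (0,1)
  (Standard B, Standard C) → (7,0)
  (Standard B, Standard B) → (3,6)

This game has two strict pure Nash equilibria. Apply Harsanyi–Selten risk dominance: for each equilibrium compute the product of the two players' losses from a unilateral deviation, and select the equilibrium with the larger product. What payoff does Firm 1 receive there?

At both Standard C: Firm 1 loses 8 − 7 = 1 by deviating; Firm 2 loses 2 − 1 = 1. Product = 1·1 = 1.
At both Standard B: Firm 1 loses 3 − 0 = 3 by deviating; Firm 2 loses 6 − 0 = 6. Product = 3·6 = 18.
18 > 1, so both Standard B is risk-dominant. Firm 1's payoff there is 3.

3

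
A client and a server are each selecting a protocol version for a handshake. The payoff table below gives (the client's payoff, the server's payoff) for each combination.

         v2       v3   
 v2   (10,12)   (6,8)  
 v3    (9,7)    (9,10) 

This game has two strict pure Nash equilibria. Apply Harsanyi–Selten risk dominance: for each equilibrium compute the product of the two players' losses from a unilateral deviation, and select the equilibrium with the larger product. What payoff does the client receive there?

At both v2: the client loses 10 − 9 = 1 by deviating; the server loses 12 − 8 = 4. Product = 1·4 = 4.
At both v3: the client loses 9 − 6 = 3 by deviating; the server loses 10 − 7 = 3. Product = 3·3 = 9.
9 > 4, so both v3 is risk-dominant. The client's payoff there is 9.

9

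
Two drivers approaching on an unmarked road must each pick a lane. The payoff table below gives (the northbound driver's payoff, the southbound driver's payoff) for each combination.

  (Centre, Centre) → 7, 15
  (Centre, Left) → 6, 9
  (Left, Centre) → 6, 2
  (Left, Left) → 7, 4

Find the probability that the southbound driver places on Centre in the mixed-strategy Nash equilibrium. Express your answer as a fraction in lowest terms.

1/2

The southbound driver's mix q on Centre must make the northbound driver indifferent between Centre and Left.
The northbound driver's payoff from Centre: 7q + 6(1−q). From Left: 6q + 7(1−q).
Set equal: 1q = 1(1−q) → q = 1/2.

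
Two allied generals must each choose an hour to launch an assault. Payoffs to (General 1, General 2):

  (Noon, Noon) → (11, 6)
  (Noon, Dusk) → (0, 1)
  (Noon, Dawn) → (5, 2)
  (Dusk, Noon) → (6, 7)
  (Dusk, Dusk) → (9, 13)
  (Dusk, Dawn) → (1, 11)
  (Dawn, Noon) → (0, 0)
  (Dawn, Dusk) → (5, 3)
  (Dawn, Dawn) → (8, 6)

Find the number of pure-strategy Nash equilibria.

3

Both Noon: General 1 gets 11 (best alternative 6); General 2 gets 6 (best alternative 2). Neither deviates — NE.
Both Dusk: General 1 gets 9 (best alternative 5); General 2 gets 13 (best alternative 11). Neither deviates — NE.
Both Dawn: General 1 gets 8 (best alternative 5); General 2 gets 6 (best alternative 3). Neither deviates — NE.
(Dawn, Dusk) is not a NE: General 1 would switch to Dusk (9 > 5).
No other cell survives both best-response checks, so there are 3 pure NE.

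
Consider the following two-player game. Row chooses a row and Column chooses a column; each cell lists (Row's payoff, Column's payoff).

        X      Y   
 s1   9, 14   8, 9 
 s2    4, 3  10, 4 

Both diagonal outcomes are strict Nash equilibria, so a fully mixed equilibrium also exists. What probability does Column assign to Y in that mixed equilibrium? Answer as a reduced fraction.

5/7

Column's mix q on X must make Row indifferent between s1 and s2.
Row's payoff from s1: 9q + 8(1−q). From s2: 4q + 10(1−q).
Set equal: 5q = 2(1−q) → q = 2/7.
Probability on Y is 1 − 2/7 = 5/7.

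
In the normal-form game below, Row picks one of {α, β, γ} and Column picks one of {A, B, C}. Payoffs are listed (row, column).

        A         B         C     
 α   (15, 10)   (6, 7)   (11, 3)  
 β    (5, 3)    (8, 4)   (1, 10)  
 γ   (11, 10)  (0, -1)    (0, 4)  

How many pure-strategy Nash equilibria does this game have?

1

(α, A): Row gets 15 (best alternative 11); Column gets 10 (best alternative 7). Neither deviates — NE.
(γ, C) is not a NE: Row would switch to α (11 > 0).
No other cell survives both best-response checks, so there is 1 pure NE.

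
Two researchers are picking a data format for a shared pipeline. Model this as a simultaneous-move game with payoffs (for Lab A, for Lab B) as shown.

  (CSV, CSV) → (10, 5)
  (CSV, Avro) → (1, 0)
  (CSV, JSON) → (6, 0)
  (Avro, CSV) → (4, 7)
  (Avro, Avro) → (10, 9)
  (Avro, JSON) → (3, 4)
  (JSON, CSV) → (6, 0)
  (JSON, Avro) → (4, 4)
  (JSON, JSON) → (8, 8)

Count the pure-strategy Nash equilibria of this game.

Both CSV: Lab A gets 10 (best alternative 6); Lab B gets 5 (best alternative 0). Neither deviates — NE.
Both Avro: Lab A gets 10 (best alternative 4); Lab B gets 9 (best alternative 7). Neither deviates — NE.
Both JSON: Lab A gets 8 (best alternative 6); Lab B gets 8 (best alternative 4). Neither deviates — NE.
(CSV, JSON) is not a NE: Lab A would switch to JSON (8 > 6).
No other cell survives both best-response checks, so there are 3 pure NE.

3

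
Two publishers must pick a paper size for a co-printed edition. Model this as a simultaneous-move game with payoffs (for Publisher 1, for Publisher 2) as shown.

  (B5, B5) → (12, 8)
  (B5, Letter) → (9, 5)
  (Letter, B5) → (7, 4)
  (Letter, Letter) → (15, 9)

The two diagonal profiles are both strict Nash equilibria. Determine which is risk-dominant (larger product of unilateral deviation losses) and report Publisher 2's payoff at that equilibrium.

At both B5: Publisher 1 loses 12 − 7 = 5 by deviating; Publisher 2 loses 8 − 5 = 3. Product = 5·3 = 15.
At both Letter: Publisher 1 loses 15 − 9 = 6 by deviating; Publisher 2 loses 9 − 4 = 5. Product = 6·5 = 30.
30 > 15, so both Letter is risk-dominant. Publisher 2's payoff there is 9.

9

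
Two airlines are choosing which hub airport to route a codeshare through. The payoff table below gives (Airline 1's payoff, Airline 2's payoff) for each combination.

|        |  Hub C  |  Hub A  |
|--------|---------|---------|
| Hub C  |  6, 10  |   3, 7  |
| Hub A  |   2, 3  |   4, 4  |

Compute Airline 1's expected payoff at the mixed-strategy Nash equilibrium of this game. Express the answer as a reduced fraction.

Airline 2 mixes with probability q on Hub C, chosen so Airline 1 is indifferent: 6q + 3(1−q) = 2q + 4(1−q) gives q = 1/5.
Airline 1's expected payoff (from either row, since indifferent) is 6·1/5 + 3·4/5 = 18/5.

18/5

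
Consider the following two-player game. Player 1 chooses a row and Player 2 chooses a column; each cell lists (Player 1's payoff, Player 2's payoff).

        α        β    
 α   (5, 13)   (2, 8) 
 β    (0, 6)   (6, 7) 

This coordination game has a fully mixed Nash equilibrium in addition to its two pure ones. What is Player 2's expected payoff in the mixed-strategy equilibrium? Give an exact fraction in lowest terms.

43/6

Player 1 mixes with probability p on α, chosen so Player 2 is indifferent: 13p + 6(1−p) = 8p + 7(1−p) gives p = 1/6.
Player 2's expected payoff is 13·1/6 + 6·5/6 = 43/6.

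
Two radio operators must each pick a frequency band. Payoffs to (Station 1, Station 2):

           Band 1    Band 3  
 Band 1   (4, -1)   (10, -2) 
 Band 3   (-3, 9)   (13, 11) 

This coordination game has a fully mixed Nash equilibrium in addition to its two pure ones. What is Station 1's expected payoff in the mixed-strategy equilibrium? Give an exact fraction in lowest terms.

Station 2 mixes with probability q on Band 1, chosen so Station 1 is indifferent: 4q + 10(1−q) = (-3)q + 13(1−q) gives q = 3/10.
Station 1's expected payoff (from either row, since indifferent) is 4·3/10 + 10·7/10 = 41/5.

41/5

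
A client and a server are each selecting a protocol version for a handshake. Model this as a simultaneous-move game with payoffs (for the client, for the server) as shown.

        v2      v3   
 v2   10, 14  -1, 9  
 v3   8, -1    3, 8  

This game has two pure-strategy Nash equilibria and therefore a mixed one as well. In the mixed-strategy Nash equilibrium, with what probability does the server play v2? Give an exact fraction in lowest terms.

2/3

The server's mix q on v2 must make the client indifferent between v2 and v3.
The client's payoff from v2: 10q + (-1)(1−q). From v3: 8q + 3(1−q).
Set equal: 2q = 4(1−q) → q = 4/6 = 2/3.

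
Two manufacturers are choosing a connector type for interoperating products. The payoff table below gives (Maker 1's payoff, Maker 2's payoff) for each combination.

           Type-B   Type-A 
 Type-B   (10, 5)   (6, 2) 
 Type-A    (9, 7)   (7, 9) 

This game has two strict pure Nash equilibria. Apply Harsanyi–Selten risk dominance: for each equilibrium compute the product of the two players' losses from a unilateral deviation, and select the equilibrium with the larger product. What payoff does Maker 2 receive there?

5

At both Type-B: Maker 1 loses 10 − 9 = 1 by deviating; Maker 2 loses 5 − 2 = 3. Product = 1·3 = 3.
At both Type-A: Maker 1 loses 7 − 6 = 1 by deviating; Maker 2 loses 9 − 7 = 2. Product = 1·2 = 2.
3 > 2, so both Type-B is risk-dominant. Maker 2's payoff there is 5.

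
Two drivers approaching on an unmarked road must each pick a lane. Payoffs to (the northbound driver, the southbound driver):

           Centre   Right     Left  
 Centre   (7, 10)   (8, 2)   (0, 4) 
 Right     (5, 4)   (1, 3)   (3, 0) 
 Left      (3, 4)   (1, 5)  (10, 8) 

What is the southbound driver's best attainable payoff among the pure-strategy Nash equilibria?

10

Both Centre is a pure NE (the northbound driver: 7 ≥ 5; the southbound driver: 10 ≥ 4). The southbound driver gets 10.
Both Left is a pure NE (the northbound driver: 10 ≥ 3; the southbound driver: 8 ≥ 5). The southbound driver gets 8.
Every other cell has a profitable deviation for at least one player. Highest of {10, 8} is 10.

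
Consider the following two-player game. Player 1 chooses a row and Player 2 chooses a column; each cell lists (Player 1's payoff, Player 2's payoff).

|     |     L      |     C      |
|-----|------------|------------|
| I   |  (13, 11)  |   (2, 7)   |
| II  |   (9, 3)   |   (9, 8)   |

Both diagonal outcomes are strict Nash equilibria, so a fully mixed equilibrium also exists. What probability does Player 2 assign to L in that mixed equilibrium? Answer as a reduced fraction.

7/11

Player 2's mix q on L must make Player 1 indifferent between I and II.
Player 1's payoff from I: 13q + 2(1−q). From II: 9q + 9(1−q).
Set equal: 4q = 7(1−q) → q = 7/11.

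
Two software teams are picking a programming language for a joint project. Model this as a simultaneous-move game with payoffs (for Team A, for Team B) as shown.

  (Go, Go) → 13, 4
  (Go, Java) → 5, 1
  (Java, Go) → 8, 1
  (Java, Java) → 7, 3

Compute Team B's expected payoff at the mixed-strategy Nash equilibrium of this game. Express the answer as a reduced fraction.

Team A mixes with probability p on Go, chosen so Team B is indifferent: 4p + 1(1−p) = 1p + 3(1−p) gives p = 2/5.
Team B's expected payoff is 4·2/5 + 1·3/5 = 11/5.

11/5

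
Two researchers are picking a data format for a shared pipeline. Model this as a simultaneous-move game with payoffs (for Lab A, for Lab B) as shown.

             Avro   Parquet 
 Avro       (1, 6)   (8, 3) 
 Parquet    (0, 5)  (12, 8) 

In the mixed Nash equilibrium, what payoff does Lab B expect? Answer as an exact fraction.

11/2

Lab A mixes with probability p on Avro, chosen so Lab B is indifferent: 6p + 5(1−p) = 3p + 8(1−p) gives p = 1/2.
Lab B's expected payoff is 6·1/2 + 5·1/2 = 11/2.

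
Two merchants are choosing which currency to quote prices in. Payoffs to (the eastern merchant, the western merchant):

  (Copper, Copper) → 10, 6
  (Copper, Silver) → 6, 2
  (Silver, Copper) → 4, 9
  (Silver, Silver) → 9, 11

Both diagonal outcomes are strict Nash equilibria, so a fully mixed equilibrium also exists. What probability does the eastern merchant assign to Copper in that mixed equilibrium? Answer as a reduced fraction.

The eastern merchant's mix p on Copper must make the western merchant indifferent between Copper and Silver.
The western merchant's payoff from Copper: 6p + 9(1−p). From Silver: 2p + 11(1−p).
Set equal: 4p = 2(1−p) → p = 2/6 = 1/3.

1/3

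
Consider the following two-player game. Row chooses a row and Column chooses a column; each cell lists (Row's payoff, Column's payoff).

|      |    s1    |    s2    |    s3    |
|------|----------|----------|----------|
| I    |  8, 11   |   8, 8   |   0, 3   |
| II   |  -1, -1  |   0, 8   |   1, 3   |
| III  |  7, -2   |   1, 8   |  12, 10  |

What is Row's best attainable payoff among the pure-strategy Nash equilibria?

(I, s1) is a pure NE (Row: 8 ≥ 7; Column: 11 ≥ 8). Row gets 8.
(III, s3) is a pure NE (Row: 12 ≥ 1; Column: 10 ≥ 8). Row gets 12.
Every other cell has a profitable deviation for at least one player. Highest of {8, 12} is 12.

12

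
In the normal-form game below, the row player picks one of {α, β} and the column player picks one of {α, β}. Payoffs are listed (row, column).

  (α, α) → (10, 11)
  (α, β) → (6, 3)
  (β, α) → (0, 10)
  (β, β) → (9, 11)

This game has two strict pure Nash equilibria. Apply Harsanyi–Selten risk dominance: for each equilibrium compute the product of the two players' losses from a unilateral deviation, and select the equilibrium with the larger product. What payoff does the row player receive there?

At both α: the row player loses 10 − 0 = 10 by deviating; the column player loses 11 − 3 = 8. Product = 10·8 = 80.
At both β: the row player loses 9 − 6 = 3 by deviating; the column player loses 11 − 10 = 1. Product = 3·1 = 3.
80 > 3, so both α is risk-dominant. The row player's payoff there is 10.

10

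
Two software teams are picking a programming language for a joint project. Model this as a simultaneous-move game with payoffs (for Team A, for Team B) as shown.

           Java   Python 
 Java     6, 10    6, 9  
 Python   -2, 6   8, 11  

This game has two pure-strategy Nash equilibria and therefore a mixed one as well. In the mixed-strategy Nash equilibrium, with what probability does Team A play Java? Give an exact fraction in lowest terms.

Team A's mix p on Java must make Team B indifferent between Java and Python.
Team B's payoff from Java: 10p + 6(1−p). From Python: 9p + 11(1−p).
Set equal: 1p = 5(1−p) → p = 5/6.

5/6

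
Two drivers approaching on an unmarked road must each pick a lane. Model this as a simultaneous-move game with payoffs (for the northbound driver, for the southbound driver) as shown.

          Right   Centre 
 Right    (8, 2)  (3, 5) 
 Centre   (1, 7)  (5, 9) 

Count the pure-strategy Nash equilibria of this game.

1

Both Centre: the northbound driver gets 5 (best alternative 3); the southbound driver gets 9 (best alternative 7). Neither deviates — NE.
Both Right is not a NE: the southbound driver would switch to Centre (5 > 2).
No other cell survives both best-response checks, so there is 1 pure NE.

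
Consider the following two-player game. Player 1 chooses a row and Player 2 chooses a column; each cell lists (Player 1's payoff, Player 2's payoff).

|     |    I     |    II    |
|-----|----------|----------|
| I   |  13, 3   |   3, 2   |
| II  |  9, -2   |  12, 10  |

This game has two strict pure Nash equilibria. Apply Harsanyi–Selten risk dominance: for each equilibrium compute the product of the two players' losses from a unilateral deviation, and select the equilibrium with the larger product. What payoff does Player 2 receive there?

10

At both I: Player 1 loses 13 − 9 = 4 by deviating; Player 2 loses 3 − 2 = 1. Product = 4·1 = 4.
At both II: Player 1 loses 12 − 3 = 9 by deviating; Player 2 loses 10 − (-2) = 12. Product = 9·12 = 108.
108 > 4, so both II is risk-dominant. Player 2's payoff there is 10.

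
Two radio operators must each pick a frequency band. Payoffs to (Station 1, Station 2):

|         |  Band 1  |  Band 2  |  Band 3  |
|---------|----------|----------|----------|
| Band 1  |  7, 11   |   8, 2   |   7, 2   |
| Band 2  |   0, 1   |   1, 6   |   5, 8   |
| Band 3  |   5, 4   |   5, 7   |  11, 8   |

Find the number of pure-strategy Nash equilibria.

2

Both Band 1: Station 1 gets 7 (best alternative 5); Station 2 gets 11 (best alternative 2). Neither deviates — NE.
Both Band 3: Station 1 gets 11 (best alternative 7); Station 2 gets 8 (best alternative 7). Neither deviates — NE.
Both Band 2 is not a NE: Station 1 would switch to Band 1 (8 > 1).
No other cell survives both best-response checks, so there are 2 pure NE.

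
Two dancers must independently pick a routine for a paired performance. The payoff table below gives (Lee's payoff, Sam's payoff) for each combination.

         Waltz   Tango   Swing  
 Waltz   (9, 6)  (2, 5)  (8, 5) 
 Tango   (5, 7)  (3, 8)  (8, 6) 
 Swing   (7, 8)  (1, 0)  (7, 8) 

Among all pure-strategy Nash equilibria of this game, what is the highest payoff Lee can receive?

9

Both Waltz is a pure NE (Lee: 9 ≥ 7; Sam: 6 ≥ 5). Lee gets 9.
Both Tango is a pure NE (Lee: 3 ≥ 2; Sam: 8 ≥ 7). Lee gets 3.
Every other cell has a profitable deviation for at least one player. Highest of {9, 3} is 9.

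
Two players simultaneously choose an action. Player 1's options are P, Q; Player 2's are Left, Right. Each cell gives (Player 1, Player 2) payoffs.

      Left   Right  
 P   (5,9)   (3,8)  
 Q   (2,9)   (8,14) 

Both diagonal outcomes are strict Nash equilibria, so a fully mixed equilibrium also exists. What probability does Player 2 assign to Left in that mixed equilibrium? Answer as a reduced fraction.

Player 2's mix q on Left must make Player 1 indifferent between P and Q.
Player 1's payoff from P: 5q + 3(1−q). From Q: 2q + 8(1−q).
Set equal: 3q = 5(1−q) → q = 5/8.

5/8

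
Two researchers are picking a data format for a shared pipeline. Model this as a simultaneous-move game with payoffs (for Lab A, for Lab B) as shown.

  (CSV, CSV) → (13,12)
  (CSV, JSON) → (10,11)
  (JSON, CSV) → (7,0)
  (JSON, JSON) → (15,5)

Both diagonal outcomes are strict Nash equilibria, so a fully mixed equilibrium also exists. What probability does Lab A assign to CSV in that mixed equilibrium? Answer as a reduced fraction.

5/6

Lab A's mix p on CSV must make Lab B indifferent between CSV and JSON.
Lab B's payoff from CSV: 12p + 0(1−p). From JSON: 11p + 5(1−p).
Set equal: 1p = 5(1−p) → p = 5/6.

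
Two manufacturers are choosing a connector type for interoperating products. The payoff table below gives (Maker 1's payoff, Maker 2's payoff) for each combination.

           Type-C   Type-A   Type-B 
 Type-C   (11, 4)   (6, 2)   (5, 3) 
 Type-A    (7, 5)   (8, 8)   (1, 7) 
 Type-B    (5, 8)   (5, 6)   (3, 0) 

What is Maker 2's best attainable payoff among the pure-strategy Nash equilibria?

8

Both Type-C is a pure NE (Maker 1: 11 ≥ 7; Maker 2: 4 ≥ 3). Maker 2 gets 4.
Both Type-A is a pure NE (Maker 1: 8 ≥ 6; Maker 2: 8 ≥ 7). Maker 2 gets 8.
Every other cell has a profitable deviation for at least one player. Highest of {4, 8} is 8.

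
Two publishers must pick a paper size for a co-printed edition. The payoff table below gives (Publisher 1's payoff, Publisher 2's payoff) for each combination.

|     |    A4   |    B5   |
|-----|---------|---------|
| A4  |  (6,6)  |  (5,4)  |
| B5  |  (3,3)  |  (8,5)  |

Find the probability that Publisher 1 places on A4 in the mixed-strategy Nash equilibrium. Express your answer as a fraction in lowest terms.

1/2

Publisher 1's mix p on A4 must make Publisher 2 indifferent between A4 and B5.
Publisher 2's payoff from A4: 6p + 3(1−p). From B5: 4p + 5(1−p).
Set equal: 2p = 2(1−p) → p = 2/4 = 1/2.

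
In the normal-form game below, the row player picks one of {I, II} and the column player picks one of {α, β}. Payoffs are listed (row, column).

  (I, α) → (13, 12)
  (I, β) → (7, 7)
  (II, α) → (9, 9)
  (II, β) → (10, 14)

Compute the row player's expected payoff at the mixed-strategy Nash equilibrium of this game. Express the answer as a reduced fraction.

67/7

The column player mixes with probability q on α, chosen so the row player is indifferent: 13q + 7(1−q) = 9q + 10(1−q) gives q = 3/7.
The row player's expected payoff (from either row, since indifferent) is 13·3/7 + 7·4/7 = 67/7.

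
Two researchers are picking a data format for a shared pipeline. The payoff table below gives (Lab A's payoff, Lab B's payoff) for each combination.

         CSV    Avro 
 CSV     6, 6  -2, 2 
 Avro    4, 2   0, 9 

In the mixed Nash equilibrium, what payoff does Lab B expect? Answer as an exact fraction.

50/11

Lab A mixes with probability p on CSV, chosen so Lab B is indifferent: 6p + 2(1−p) = 2p + 9(1−p) gives p = 7/11.
Lab B's expected payoff is 6·7/11 + 2·4/11 = 50/11.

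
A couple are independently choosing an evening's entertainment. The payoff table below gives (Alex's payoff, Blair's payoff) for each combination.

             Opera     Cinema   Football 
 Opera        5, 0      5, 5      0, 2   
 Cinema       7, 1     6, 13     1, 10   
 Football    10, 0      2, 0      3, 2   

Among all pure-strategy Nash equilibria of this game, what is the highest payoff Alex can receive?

6

Both Cinema is a pure NE (Alex: 6 ≥ 5; Blair: 13 ≥ 10). Alex gets 6.
Both Football is a pure NE (Alex: 3 ≥ 1; Blair: 2 ≥ 0). Alex gets 3.
Every other cell has a profitable deviation for at least one player. Highest of {6, 3} is 6.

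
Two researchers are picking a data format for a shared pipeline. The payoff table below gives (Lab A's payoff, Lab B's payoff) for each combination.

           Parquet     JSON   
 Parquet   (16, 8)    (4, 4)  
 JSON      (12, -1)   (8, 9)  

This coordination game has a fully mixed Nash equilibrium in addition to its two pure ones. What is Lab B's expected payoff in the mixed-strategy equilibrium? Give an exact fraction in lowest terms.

Lab A mixes with probability p on Parquet, chosen so Lab B is indifferent: 8p + (-1)(1−p) = 4p + 9(1−p) gives p = 5/7.
Lab B's expected payoff is 8·5/7 + (-1)·2/7 = 38/7.

38/7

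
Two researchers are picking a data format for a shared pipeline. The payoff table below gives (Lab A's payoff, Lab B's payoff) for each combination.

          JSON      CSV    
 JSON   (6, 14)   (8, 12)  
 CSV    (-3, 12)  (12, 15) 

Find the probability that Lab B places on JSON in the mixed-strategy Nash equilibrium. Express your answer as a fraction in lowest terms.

4/13

Lab B's mix q on JSON must make Lab A indifferent between JSON and CSV.
Lab A's payoff from JSON: 6q + 8(1−q). From CSV: (-3)q + 12(1−q).
Set equal: 9q = 4(1−q) → q = 4/13.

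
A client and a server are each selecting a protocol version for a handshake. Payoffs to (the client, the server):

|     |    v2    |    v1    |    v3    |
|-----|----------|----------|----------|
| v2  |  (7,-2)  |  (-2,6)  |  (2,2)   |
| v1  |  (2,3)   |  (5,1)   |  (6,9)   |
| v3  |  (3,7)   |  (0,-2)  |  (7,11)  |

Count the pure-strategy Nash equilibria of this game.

Both v3: the client gets 7 (best alternative 6); the server gets 11 (best alternative 7). Neither deviates — NE.
Both v2 is not a NE: the server would switch to v1 (6 > -2).
No other cell survives both best-response checks, so there is 1 pure NE.

1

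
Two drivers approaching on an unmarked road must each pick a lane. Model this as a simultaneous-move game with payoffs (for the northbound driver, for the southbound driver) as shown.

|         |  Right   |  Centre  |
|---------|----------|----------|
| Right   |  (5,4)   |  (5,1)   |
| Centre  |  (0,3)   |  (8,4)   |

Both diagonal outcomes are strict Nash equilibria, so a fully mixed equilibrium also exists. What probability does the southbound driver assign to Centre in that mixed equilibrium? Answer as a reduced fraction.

5/8

The southbound driver's mix q on Right must make the northbound driver indifferent between Right and Centre.
The northbound driver's payoff from Right: 5q + 5(1−q). From Centre: 0q + 8(1−q).
Set equal: 5q = 3(1−q) → q = 3/8.
Probability on Centre is 1 − 3/8 = 5/8.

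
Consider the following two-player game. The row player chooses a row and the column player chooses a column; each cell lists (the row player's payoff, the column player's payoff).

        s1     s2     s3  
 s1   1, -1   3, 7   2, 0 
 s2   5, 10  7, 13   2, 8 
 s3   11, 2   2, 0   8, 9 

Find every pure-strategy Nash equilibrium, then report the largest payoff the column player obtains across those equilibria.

13

Both s2 is a pure NE (the row player: 7 ≥ 3; the column player: 13 ≥ 10). The column player gets 13.
Both s3 is a pure NE (the row player: 8 ≥ 2; the column player: 9 ≥ 2). The column player gets 9.
Every other cell has a profitable deviation for at least one player. Highest of {13, 9} is 13.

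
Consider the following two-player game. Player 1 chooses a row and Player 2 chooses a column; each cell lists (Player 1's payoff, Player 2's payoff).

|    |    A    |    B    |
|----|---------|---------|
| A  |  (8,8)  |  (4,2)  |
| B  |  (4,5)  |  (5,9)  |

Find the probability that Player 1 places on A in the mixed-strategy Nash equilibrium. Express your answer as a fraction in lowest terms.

2/5

Player 1's mix p on A must make Player 2 indifferent between A and B.
Player 2's payoff from A: 8p + 5(1−p). From B: 2p + 9(1−p).
Set equal: 6p = 4(1−p) → p = 4/10 = 2/5.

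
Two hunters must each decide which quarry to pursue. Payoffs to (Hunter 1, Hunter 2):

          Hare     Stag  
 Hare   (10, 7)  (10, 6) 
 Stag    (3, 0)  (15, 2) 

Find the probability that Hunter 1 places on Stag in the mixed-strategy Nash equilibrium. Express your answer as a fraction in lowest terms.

Hunter 1's mix p on Hare must make Hunter 2 indifferent between Hare and Stag.
Hunter 2's payoff from Hare: 7p + 0(1−p). From Stag: 6p + 2(1−p).
Set equal: 1p = 2(1−p) → p = 2/3.
Probability on Stag is 1 − 2/3 = 1/3.

1/3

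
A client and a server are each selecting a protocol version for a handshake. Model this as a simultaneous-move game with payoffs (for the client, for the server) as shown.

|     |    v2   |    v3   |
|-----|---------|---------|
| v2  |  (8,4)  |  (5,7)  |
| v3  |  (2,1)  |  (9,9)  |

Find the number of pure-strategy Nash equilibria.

1

Both v3: the client gets 9 (best alternative 5); the server gets 9 (best alternative 1). Neither deviates — NE.
Both v2 is not a NE: the server would switch to v3 (7 > 4).
No other cell survives both best-response checks, so there is 1 pure NE.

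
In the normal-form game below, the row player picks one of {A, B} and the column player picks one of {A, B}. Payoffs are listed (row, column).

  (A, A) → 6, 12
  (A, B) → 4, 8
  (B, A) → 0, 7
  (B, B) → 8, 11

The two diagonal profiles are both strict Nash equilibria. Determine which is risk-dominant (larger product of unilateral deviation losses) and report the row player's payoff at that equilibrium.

At both A: the row player loses 6 − 0 = 6 by deviating; the column player loses 12 − 8 = 4. Product = 6·4 = 24.
At both B: the row player loses 8 − 4 = 4 by deviating; the column player loses 11 − 7 = 4. Product = 4·4 = 16.
24 > 16, so both A is risk-dominant. The row player's payoff there is 6.

6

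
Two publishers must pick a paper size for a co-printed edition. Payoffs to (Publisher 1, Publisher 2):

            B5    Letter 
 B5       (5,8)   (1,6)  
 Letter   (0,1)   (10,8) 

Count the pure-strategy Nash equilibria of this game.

Both B5: Publisher 1 gets 5 (best alternative 0); Publisher 2 gets 8 (best alternative 6). Neither deviates — NE.
Both Letter: Publisher 1 gets 10 (best alternative 1); Publisher 2 gets 8 (best alternative 1). Neither deviates — NE.
(B5, Letter) is not a NE: Publisher 1 would switch to Letter (10 > 1).
No other cell survives both best-response checks, so there are 2 pure NE.

2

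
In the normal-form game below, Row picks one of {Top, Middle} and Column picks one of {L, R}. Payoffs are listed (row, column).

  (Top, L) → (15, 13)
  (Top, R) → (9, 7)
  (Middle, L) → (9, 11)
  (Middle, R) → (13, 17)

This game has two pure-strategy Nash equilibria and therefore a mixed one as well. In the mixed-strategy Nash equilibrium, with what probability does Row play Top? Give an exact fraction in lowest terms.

Row's mix p on Top must make Column indifferent between L and R.
Column's payoff from L: 13p + 11(1−p). From R: 7p + 17(1−p).
Set equal: 6p = 6(1−p) → p = 6/12 = 1/2.

1/2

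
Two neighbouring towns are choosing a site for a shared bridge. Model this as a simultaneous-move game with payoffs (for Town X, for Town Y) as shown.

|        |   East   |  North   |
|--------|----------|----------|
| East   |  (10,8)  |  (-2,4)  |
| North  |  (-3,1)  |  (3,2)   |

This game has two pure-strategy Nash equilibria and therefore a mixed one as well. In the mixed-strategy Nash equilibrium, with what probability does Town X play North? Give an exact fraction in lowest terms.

4/5

Town X's mix p on East must make Town Y indifferent between East and North.
Town Y's payoff from East: 8p + 1(1−p). From North: 4p + 2(1−p).
Set equal: 4p = 1(1−p) → p = 1/5.
Probability on North is 1 − 1/5 = 4/5.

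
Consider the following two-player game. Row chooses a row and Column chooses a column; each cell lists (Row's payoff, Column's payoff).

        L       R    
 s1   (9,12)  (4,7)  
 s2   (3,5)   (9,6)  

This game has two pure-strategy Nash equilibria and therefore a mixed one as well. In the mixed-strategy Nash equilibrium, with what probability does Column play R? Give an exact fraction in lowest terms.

Column's mix q on L must make Row indifferent between s1 and s2.
Row's payoff from s1: 9q + 4(1−q). From s2: 3q + 9(1−q).
Set equal: 6q = 5(1−q) → q = 5/11.
Probability on R is 1 − 5/11 = 6/11.

6/11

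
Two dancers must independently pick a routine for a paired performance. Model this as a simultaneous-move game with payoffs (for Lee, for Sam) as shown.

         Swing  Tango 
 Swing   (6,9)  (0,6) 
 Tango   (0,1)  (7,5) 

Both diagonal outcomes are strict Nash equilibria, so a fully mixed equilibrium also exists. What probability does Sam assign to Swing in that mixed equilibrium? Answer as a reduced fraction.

7/13

Sam's mix q on Swing must make Lee indifferent between Swing and Tango.
Lee's payoff from Swing: 6q + 0(1−q). From Tango: 0q + 7(1−q).
Set equal: 6q = 7(1−q) → q = 7/13.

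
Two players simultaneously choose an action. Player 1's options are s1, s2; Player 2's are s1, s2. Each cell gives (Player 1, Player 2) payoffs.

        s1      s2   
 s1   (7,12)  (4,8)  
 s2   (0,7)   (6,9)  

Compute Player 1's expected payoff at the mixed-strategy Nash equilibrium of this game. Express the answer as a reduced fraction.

14/3

Player 2 mixes with probability q on s1, chosen so Player 1 is indifferent: 7q + 4(1−q) = 0q + 6(1−q) gives q = 2/9.
Player 1's expected payoff (from either row, since indifferent) is 7·2/9 + 4·7/9 = 14/3.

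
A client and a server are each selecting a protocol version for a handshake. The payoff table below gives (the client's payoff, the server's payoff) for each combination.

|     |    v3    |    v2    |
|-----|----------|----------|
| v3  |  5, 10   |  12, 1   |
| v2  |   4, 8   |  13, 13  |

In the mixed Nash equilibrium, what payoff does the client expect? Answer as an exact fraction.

17/2

The server mixes with probability q on v3, chosen so the client is indifferent: 5q + 12(1−q) = 4q + 13(1−q) gives q = 1/2.
The client's expected payoff (from either row, since indifferent) is 5·1/2 + 12·1/2 = 17/2.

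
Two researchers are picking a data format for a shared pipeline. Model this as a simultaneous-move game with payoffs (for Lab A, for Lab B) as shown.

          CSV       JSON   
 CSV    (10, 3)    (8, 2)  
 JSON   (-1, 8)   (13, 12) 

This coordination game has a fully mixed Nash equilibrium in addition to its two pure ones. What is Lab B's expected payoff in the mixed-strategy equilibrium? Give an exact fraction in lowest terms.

Lab A mixes with probability p on CSV, chosen so Lab B is indifferent: 3p + 8(1−p) = 2p + 12(1−p) gives p = 4/5.
Lab B's expected payoff is 3·4/5 + 8·1/5 = 4.

4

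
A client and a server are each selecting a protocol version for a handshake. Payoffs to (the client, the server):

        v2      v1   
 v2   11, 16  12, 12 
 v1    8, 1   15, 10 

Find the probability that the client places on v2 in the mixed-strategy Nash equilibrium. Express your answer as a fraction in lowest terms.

The client's mix p on v2 must make the server indifferent between v2 and v1.
The server's payoff from v2: 16p + 1(1−p). From v1: 12p + 10(1−p).
Set equal: 4p = 9(1−p) → p = 9/13.

9/13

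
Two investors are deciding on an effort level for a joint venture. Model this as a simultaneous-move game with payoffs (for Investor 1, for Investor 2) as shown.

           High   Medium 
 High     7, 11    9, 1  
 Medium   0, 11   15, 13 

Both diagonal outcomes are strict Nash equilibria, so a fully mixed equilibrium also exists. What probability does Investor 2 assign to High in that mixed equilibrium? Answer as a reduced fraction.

Investor 2's mix q on High must make Investor 1 indifferent between High and Medium.
Investor 1's payoff from High: 7q + 9(1−q). From Medium: 0q + 15(1−q).
Set equal: 7q = 6(1−q) → q = 6/13.

6/13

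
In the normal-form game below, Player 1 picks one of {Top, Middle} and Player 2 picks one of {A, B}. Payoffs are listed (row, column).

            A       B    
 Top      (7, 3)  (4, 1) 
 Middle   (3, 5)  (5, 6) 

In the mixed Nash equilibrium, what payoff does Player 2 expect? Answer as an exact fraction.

13/3

Player 1 mixes with probability p on Top, chosen so Player 2 is indifferent: 3p + 5(1−p) = 1p + 6(1−p) gives p = 1/3.
Player 2's expected payoff is 3·1/3 + 5·2/3 = 13/3.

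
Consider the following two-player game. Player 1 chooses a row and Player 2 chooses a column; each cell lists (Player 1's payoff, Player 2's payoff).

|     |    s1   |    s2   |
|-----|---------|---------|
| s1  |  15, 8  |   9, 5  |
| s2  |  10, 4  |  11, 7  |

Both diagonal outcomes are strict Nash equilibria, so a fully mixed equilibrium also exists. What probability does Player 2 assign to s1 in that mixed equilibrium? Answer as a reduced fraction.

2/7

Player 2's mix q on s1 must make Player 1 indifferent between s1 and s2.
Player 1's payoff from s1: 15q + 9(1−q). From s2: 10q + 11(1−q).
Set equal: 5q = 2(1−q) → q = 2/7.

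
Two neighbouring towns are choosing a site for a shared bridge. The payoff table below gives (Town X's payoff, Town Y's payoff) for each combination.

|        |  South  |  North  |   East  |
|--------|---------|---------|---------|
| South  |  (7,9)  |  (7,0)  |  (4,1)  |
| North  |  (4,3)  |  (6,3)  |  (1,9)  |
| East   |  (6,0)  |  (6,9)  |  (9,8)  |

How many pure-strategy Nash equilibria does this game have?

1

Both South: Town X gets 7 (best alternative 6); Town Y gets 9 (best alternative 1). Neither deviates — NE.
Both North is not a NE: Town X would switch to South (7 > 6).
No other cell survives both best-response checks, so there is 1 pure NE.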